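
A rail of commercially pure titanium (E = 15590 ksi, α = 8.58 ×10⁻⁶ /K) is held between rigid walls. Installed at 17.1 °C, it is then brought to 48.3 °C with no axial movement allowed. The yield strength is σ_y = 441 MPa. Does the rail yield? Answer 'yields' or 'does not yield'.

does not yield

E = 15590 ksi = 107.5 GPa.
ΔT = 31.20 K. Constrained thermal stress σ = E·α·ΔT = 107.5×10³ MPa × 8.58×10⁻⁶ × 31.20 = 28.8 MPa (compressive).
Compare to σ_y = 441 MPa: σ < σ_y, so it does not yield.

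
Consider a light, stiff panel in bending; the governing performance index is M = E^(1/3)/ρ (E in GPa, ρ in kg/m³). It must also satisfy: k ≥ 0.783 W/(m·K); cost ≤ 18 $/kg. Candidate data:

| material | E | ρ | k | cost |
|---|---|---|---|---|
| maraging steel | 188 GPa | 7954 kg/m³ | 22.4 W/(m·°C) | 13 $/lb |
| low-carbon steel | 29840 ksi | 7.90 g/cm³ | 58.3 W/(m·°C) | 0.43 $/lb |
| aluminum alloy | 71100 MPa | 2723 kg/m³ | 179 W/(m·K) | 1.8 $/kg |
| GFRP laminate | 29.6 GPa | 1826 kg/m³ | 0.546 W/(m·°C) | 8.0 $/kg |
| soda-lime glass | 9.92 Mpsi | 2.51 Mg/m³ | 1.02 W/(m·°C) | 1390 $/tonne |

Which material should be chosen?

soda-lime glass

Screen on constraints: k ≥ 0.783 W/(m·K); cost ≤ 18 $/kg. Survivors: low-carbon steel, aluminum alloy, soda-lime glass.
Putting every candidate on a common basis:
  low-carbon steel: E = 205.7 GPa, ρ = 7900 kg/m³
  aluminum alloy: E = 71.10 GPa, ρ = 2723 kg/m³
  soda-lime glass: E = 68.40 GPa, ρ = 2510 kg/m³
  soda-lime glass: M = 1.63×10⁻³
  aluminum alloy: M = 1.52×10⁻³
  low-carbon steel: M = 0.747×10⁻³
The maximum is for soda-lime glass.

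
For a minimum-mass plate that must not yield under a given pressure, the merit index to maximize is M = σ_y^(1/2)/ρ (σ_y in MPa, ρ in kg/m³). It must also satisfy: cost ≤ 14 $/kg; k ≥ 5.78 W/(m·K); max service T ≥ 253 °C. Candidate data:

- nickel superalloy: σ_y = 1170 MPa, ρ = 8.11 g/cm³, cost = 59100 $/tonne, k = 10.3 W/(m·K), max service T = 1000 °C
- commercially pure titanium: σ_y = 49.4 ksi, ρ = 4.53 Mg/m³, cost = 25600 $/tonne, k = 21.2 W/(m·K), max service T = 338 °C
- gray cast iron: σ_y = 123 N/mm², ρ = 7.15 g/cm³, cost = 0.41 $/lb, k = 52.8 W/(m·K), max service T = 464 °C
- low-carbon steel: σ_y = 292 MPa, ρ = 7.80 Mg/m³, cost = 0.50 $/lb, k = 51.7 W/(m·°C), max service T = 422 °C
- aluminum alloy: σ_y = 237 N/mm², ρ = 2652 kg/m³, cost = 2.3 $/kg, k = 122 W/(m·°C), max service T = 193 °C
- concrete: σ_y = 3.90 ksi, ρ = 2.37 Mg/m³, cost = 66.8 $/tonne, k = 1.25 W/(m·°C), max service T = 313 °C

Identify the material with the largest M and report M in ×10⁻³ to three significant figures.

Screen on constraints: cost ≤ 14 $/kg; k ≥ 5.78 W/(m·K); max service T ≥ 253 °C. Survivors: gray cast iron, low-carbon steel.
Convert each candidate to consistent units, then evaluate M:
  gray cast iron: σ_y = 123.0 MPa, ρ = 7150 kg/m³
  low-carbon steel: σ_y = 292.0 MPa, ρ = 7800 kg/m³
  low-carbon steel: M = 2.19×10⁻³
  gray cast iron: M = 1.55×10⁻³
Highest index: low-carbon steel.

low-carbon steel, M = 2.19×10⁻³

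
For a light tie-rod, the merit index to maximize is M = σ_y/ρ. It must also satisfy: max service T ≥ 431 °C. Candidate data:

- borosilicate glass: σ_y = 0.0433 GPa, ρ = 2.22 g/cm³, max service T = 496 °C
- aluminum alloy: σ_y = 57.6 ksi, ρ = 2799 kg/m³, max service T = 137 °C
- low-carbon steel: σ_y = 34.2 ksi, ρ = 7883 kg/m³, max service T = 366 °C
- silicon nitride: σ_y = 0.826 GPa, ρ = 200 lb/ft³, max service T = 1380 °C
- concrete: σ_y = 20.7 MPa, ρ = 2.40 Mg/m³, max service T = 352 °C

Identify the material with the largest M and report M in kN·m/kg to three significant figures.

silicon nitride, M = 258 kN·m/kg

Screen on constraints: max service T ≥ 431 °C. Survivors: borosilicate glass, silicon nitride.
In SI units:
  borosilicate glass: σ_y = 43.30 MPa, ρ = 2220 kg/m³
  silicon nitride: σ_y = 826.0 MPa, ρ = 3204 kg/m³
  silicon nitride: M = 258 kN·m/kg
  borosilicate glass: M = 19.5 kN·m/kg
Highest index: silicon nitride.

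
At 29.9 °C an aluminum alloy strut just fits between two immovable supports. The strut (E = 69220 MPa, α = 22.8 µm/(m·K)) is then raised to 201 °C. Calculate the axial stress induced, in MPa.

270 MPa

E = 69220 MPa = 69.22 GPa.
ΔT = 171.1 K. Constrained thermal stress σ = E·α·ΔT = 69.22×10³ MPa × 22.8×10⁻⁶ × 171.1 = 270 MPa (compressive).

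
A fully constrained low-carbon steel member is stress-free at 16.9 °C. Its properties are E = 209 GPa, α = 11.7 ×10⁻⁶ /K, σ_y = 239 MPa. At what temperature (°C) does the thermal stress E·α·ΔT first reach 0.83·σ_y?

98.0 °C

E·α·ΔT = 198.4 MPa ⇒ ΔT = 198.4 / (209.0×10³ × 11.7×10⁻⁶) = 81.12 K.
T = 16.9 + 81.12 = 98.02 °C.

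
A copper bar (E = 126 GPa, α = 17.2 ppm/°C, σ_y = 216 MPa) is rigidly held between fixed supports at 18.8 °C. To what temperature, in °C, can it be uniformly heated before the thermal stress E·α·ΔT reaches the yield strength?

118 °C

E·α·ΔT = 216.0 MPa ⇒ ΔT = 216.0 / (126.0×10³ × 17.2×10⁻⁶) = 99.67 K.
T = 18.8 + 99.67 = 118.5 °C.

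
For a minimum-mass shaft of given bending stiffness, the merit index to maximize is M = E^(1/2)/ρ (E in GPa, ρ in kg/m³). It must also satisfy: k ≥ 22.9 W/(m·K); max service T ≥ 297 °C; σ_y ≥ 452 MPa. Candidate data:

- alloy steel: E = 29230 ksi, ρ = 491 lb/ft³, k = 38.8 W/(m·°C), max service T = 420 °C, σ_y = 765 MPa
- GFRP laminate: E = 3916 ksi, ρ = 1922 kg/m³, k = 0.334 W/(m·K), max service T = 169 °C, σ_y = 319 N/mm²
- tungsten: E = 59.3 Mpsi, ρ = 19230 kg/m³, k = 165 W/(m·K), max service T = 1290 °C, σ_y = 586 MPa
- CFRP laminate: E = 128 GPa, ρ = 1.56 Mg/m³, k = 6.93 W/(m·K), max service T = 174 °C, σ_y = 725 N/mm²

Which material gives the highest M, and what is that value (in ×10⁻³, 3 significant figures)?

alloy steel, M = 1.80×10⁻³

Screen on constraints: k ≥ 22.9 W/(m·K); max service T ≥ 297 °C; σ_y ≥ 452 MPa. Survivors: alloy steel, tungsten.
In SI units:
  alloy steel: E = 201.5 GPa, ρ = 7865 kg/m³
  tungsten: E = 408.9 GPa, ρ = 19230 kg/m³
  alloy steel: M = 1.80×10⁻³
  tungsten: M = 1.05×10⁻³
Alloy steel ranks first.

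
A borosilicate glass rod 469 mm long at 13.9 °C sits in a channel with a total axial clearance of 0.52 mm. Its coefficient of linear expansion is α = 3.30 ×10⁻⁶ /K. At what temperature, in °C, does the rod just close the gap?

α·L₀·ΔT = 0.52 mm ⇒ ΔT = 0.52 / (3.30×10⁻⁶ × 469.0) = 336.0 K.
T = 13.9 + 336.0 = 349.9 °C.

350 °C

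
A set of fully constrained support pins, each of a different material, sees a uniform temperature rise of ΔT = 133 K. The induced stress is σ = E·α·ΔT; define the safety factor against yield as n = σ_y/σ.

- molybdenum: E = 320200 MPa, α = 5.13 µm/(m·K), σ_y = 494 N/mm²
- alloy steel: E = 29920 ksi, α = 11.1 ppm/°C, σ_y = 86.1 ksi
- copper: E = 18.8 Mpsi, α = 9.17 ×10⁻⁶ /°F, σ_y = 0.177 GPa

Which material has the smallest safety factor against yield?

copper

Converting E to GPa, α to ×10⁻⁶/K, σ_y to MPa, then σ and n for each:
  molybdenum: E = 320.2, α = 5.13, σ_y = 494.0 → σ = 218 MPa, n = 2.26
  alloy steel: E = 206.3, α = 11.1, σ_y = 593.6 → σ = 305 MPa, n = 1.95
  copper: E = 129.6, α = 16.5, σ_y = 177.0 → σ = 285 MPa, n = 0.622
Smallest n: copper with n = 0.622.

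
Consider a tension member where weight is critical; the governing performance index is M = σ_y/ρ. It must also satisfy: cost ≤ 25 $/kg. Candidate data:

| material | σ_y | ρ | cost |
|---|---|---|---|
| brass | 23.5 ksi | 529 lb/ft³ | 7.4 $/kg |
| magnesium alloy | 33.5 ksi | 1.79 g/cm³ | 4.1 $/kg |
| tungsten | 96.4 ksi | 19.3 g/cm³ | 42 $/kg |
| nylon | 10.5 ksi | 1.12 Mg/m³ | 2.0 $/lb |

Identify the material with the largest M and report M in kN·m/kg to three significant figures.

magnesium alloy, M = 129 kN·m/kg

Screen on constraints: cost ≤ 25 $/kg. Survivors: brass, magnesium alloy, nylon.
Convert each candidate to consistent units, then evaluate M:
  brass: σ_y = 162.0 MPa, ρ = 8474 kg/m³
  magnesium alloy: σ_y = 231.0 MPa, ρ = 1790 kg/m³
  nylon: σ_y = 72.39 MPa, ρ = 1120 kg/m³
  magnesium alloy: M = 129 kN·m/kg
  nylon: M = 64.6 kN·m/kg
  brass: M = 19.1 kN·m/kg
Magnesium alloy ranks first.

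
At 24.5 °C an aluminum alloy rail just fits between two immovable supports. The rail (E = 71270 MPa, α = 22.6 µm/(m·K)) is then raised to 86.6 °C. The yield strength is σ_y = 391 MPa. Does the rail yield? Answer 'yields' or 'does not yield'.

does not yield

E = 71270 MPa = 71.27 GPa.
ΔT = 62.10 K. Constrained thermal stress σ = E·α·ΔT = 71.27×10³ MPa × 22.6×10⁻⁶ × 62.10 = 100 MPa (compressive).
Compare to σ_y = 391 MPa: σ < σ_y, so it does not yield.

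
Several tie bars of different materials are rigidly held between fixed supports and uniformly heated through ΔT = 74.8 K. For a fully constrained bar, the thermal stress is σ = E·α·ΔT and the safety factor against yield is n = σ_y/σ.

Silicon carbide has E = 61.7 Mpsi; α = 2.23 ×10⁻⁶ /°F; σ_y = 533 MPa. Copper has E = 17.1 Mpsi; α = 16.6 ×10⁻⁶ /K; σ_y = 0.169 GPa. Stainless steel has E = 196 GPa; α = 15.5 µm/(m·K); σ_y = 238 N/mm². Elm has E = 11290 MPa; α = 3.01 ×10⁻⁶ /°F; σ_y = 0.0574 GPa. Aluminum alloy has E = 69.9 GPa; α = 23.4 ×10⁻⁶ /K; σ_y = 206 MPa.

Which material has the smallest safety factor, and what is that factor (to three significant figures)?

Per material, after unit conversion:
  silicon carbide: E = 425.4, α = 4.01, σ_y = 533.0 → σ = 128 MPa, n = 4.17
  copper: E = 117.9, α = 16.6, σ_y = 169.0 → σ = 146 MPa, n = 1.15
  stainless steel: E = 196.0, α = 15.5, σ_y = 238.0 → σ = 227 MPa, n = 1.05
  elm: E = 11.29, α = 5.42, σ_y = 57.40 → σ = 4.58 MPa, n = 12.5
  aluminum alloy: E = 69.90, α = 23.4, σ_y = 206.0 → σ = 122 MPa, n = 1.68
Stainless steel has the lowest safety factor, n = 1.05.

stainless steel, n = 1.05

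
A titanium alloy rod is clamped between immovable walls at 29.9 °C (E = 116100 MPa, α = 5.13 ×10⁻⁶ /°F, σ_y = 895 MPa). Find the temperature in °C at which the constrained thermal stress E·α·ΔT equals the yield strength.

E = 116100 MPa = 116.1 GPa.
α = 5.13×10⁻⁶/°F × 9/5 = 9.23×10⁻⁶/K.
E·α·ΔT = 895.0 MPa ⇒ ΔT = 895.0 / (116.1×10³ × 9.23×10⁻⁶) = 834.8 K.
T = 29.9 + 834.8 = 864.7 °C.

865 °C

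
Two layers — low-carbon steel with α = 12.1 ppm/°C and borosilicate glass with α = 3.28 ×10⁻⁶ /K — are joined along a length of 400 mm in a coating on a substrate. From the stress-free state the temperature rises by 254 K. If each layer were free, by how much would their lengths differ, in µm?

Δα = |12.1 − 3.28|×10⁻⁶/K = 8.82×10⁻⁶/K.
ΔL_mismatch = Δα·L·ΔT = 8.82×10⁻⁶ × 400.0 mm × 254.0 K = 896 µm.

896 µm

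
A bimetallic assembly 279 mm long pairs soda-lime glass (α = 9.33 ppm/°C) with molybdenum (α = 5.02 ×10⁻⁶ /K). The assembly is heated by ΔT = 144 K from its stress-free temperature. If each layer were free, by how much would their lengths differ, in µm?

173 µm

Δα = |9.33 − 5.02|×10⁻⁶/K = 4.31×10⁻⁶/K.
ΔL_mismatch = Δα·L·ΔT = 4.31×10⁻⁶ × 279.0 mm × 144.0 K = 173 µm.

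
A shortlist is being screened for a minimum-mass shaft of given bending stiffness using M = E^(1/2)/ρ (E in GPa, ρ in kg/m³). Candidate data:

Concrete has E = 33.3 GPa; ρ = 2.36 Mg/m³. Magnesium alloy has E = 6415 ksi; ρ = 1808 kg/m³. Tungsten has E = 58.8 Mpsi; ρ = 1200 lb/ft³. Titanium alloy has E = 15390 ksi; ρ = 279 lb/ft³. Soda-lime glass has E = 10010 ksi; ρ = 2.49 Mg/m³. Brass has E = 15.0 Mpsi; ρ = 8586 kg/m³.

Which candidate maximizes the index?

magnesium alloy

Convert each candidate to consistent units, then evaluate M:
  concrete: E = 33.30 GPa, ρ = 2360 kg/m³
  magnesium alloy: E = 44.23 GPa, ρ = 1808 kg/m³
  tungsten: E = 405.4 GPa, ρ = 19220 kg/m³
  titanium alloy: E = 106.1 GPa, ρ = 4469 kg/m³
  soda-lime glass: E = 69.02 GPa, ρ = 2490 kg/m³
  brass: E = 103.4 GPa, ρ = 8586 kg/m³
  magnesium alloy: M = 3.68×10⁻³
  soda-lime glass: M = 3.34×10⁻³
  concrete: M = 2.45×10⁻³
  titanium alloy: M = 2.30×10⁻³
  brass: M = 1.18×10⁻³
  tungsten: M = 1.05×10⁻³
Magnesium alloy ranks first.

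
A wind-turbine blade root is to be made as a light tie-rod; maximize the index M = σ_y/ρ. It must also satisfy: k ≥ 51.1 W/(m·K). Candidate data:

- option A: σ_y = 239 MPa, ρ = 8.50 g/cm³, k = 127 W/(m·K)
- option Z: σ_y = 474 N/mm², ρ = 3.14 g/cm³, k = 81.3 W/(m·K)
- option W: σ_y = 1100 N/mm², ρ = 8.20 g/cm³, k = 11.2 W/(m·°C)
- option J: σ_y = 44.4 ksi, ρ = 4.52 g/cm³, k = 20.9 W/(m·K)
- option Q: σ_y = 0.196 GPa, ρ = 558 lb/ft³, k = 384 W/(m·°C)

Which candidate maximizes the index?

option Z

Screen on constraints: k ≥ 51.1 W/(m·K). Survivors: option A, option Z, option Q.
After converting to SI:
  option A: σ_y = 239.0 MPa, ρ = 8500 kg/m³
  option Z: σ_y = 474.0 MPa, ρ = 3140 kg/m³
  option Q: σ_y = 196.0 MPa, ρ = 8938 kg/m³
  option Z: M = 151 kN·m/kg
  option A: M = 28.1 kN·m/kg
  option Q: M = 21.9 kN·m/kg
Option Z ranks first.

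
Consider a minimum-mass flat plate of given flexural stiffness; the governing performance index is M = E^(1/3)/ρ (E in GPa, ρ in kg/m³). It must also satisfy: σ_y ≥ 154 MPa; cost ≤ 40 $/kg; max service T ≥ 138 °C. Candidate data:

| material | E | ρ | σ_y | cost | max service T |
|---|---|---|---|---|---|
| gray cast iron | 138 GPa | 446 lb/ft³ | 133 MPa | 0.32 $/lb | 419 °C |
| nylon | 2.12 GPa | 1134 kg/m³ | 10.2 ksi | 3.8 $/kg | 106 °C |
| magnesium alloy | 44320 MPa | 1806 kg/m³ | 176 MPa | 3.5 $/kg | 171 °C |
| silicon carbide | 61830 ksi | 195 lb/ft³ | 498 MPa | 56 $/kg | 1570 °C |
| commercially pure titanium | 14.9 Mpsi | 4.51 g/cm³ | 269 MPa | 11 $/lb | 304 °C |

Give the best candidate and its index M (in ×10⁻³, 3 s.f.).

Screen on constraints: σ_y ≥ 154 MPa; cost ≤ 40 $/kg; max service T ≥ 138 °C. Survivors: magnesium alloy, commercially pure titanium.
Normalizing units and computing the index:
  magnesium alloy: E = 44.32 GPa, ρ = 1806 kg/m³
  commercially pure titanium: E = 102.7 GPa, ρ = 4510 kg/m³
  magnesium alloy: M = 1.96×10⁻³
  commercially pure titanium: M = 1.04×10⁻³
Highest index: magnesium alloy.

magnesium alloy, M = 1.96×10⁻³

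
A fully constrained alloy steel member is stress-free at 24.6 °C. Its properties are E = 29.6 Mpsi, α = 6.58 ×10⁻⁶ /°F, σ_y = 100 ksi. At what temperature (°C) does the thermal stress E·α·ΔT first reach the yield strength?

310 °C

E = 29.6 Mpsi = 204.1 GPa.
α = 6.58×10⁻⁶/°F × 9/5 = 11.8×10⁻⁶/K.
σ_y = 100 ksi = 689.5 MPa.
E·α·ΔT = 689.5 MPa ⇒ ΔT = 689.5 / (204.1×10³ × 11.8×10⁻⁶) = 285.2 K.
T = 24.6 + 285.2 = 309.8 °C.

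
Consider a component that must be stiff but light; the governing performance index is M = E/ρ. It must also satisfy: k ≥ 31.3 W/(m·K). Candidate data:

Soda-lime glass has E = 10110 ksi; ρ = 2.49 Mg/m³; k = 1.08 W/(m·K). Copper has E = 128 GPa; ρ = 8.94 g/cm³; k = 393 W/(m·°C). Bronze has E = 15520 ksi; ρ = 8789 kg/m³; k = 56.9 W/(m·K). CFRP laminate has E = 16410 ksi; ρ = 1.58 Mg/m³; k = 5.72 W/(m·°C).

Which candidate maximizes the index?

Screen on constraints: k ≥ 31.3 W/(m·K). Survivors: copper, bronze.
Putting every candidate on a common basis:
  copper: E = 128.0 GPa, ρ = 8940 kg/m³
  bronze: E = 107.0 GPa, ρ = 8789 kg/m³
  copper: M = 14.3 MN·m/kg
  bronze: M = 12.2 MN·m/kg
Copper has the largest M.

copper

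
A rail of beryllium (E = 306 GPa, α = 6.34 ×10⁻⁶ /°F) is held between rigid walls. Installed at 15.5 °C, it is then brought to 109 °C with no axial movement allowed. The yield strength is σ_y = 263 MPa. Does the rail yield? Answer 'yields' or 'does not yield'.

yields

α = 6.34×10⁻⁶/°F × 9/5 = 11.4×10⁻⁶/K.
ΔT = 93.50 K. Constrained thermal stress σ = E·α·ΔT = 306.0×10³ MPa × 11.4×10⁻⁶ × 93.50 = 327 MPa (compressive).
Compare to σ_y = 263 MPa: σ ≥ σ_y, so it yields.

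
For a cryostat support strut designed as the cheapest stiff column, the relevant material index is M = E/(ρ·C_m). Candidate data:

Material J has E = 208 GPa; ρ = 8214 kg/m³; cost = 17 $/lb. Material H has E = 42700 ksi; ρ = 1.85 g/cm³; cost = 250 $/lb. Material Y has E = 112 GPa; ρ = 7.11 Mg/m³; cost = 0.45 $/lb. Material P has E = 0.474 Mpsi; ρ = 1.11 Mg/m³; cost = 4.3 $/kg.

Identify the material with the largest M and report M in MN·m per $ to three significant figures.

material Y, M = 15.9 MN·m per $

In SI units:
  material J: E = 208.0 GPa, ρ = 8214 kg/m³, cost = 37.48 $/kg
  material H: E = 294.4 GPa, ρ = 1850 kg/m³, cost = 551.1 $/kg
  material Y: E = 112.0 GPa, ρ = 7110 kg/m³, cost = 0.9921 $/kg
  material P: E = 3.268 GPa, ρ = 1110 kg/m³, cost = 4.300 $/kg
  material Y: M = 15.9 MN·m per $
  material P: M = 0.685 MN·m per $
  material J: M = 0.676 MN·m per $
  material H: M = 0.289 MN·m per $
The maximum is for material Y.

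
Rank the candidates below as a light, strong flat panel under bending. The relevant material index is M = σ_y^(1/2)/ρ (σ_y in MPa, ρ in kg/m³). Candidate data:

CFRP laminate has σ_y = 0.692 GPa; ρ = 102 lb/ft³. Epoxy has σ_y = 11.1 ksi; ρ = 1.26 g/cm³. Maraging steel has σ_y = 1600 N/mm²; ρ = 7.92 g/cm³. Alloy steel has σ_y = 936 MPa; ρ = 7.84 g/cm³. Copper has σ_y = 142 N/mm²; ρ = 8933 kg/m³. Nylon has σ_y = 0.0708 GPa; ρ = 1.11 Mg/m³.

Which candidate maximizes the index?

CFRP laminate

After converting to SI:
  CFRP laminate: σ_y = 692.0 MPa, ρ = 1634 kg/m³
  epoxy: σ_y = 76.53 MPa, ρ = 1260 kg/m³
  maraging steel: σ_y = 1600 MPa, ρ = 7920 kg/m³
  alloy steel: σ_y = 936.0 MPa, ρ = 7840 kg/m³
  copper: σ_y = 142.0 MPa, ρ = 8933 kg/m³
  nylon: σ_y = 70.80 MPa, ρ = 1110 kg/m³
  CFRP laminate: M = 16.1×10⁻³
  nylon: M = 7.58×10⁻³
  epoxy: M = 6.94×10⁻³
  maraging steel: M = 5.05×10⁻³
  alloy steel: M = 3.90×10⁻³
  copper: M = 1.33×10⁻³
The maximum is for CFRP laminate.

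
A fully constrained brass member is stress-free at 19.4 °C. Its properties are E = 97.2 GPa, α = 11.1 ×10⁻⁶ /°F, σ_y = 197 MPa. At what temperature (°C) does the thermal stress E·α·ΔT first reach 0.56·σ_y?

76.2 °C

α = 11.1×10⁻⁶/°F × 9/5 = 20.0×10⁻⁶/K.
E·α·ΔT = 110.3 MPa ⇒ ΔT = 110.3 / (97.20×10³ × 20.0×10⁻⁶) = 56.81 K.
T = 19.4 + 56.81 = 76.21 °C.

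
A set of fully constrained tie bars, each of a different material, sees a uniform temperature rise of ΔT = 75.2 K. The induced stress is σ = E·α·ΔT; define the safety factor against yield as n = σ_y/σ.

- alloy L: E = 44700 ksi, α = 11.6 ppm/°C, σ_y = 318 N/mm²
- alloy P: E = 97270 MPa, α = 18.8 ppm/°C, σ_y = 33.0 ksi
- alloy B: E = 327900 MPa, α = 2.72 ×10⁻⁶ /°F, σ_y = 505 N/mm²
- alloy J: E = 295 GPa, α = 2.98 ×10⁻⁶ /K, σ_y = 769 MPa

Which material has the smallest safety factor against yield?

alloy L

With everything in SI (GPa, ×10⁻⁶/K, MPa):
  alloy L: E = 308.2, α = 11.6, σ_y = 318.0 → σ = 269 MPa, n = 1.18
  alloy P: E = 97.27, α = 18.8, σ_y = 227.5 → σ = 138 MPa, n = 1.65
  alloy B: E = 327.9, α = 4.90, σ_y = 505.0 → σ = 121 MPa, n = 4.18
  alloy J: E = 295.0, α = 2.98, σ_y = 769.0 → σ = 66.1 MPa, n = 11.6
Alloy L has the lowest safety factor, n = 1.18.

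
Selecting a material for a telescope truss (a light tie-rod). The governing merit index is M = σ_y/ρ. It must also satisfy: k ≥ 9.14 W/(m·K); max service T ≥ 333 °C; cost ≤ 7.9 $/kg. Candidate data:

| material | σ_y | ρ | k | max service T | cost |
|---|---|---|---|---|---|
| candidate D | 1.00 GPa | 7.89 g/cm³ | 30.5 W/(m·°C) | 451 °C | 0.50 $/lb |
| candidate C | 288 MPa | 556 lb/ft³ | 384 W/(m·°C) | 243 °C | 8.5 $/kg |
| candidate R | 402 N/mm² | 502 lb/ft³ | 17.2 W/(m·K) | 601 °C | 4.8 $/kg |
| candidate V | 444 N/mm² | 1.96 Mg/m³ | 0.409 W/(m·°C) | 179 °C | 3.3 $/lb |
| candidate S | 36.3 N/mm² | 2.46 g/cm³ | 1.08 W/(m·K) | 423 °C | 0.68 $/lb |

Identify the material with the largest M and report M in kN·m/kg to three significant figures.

Screen on constraints: k ≥ 9.14 W/(m·K); max service T ≥ 333 °C; cost ≤ 7.9 $/kg. Survivors: candidate D, candidate R.
After converting to SI:
  candidate D: σ_y = 1000 MPa, ρ = 7890 kg/m³
  candidate R: σ_y = 402.0 MPa, ρ = 8041 kg/m³
  candidate D: M = 127 kN·m/kg
  candidate R: M = 50.0 kN·m/kg
The maximum is for candidate D.

candidate D, M = 127 kN·m/kg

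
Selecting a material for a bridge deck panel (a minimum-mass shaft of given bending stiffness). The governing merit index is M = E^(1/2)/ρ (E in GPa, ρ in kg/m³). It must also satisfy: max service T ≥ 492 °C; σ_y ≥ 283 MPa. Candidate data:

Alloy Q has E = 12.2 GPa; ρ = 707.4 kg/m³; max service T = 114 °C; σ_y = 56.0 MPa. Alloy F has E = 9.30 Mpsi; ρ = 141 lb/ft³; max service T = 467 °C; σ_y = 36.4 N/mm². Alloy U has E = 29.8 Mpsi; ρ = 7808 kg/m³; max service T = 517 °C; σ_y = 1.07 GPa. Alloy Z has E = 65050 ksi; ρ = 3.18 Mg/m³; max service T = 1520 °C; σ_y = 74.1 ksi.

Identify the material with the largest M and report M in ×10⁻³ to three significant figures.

Screen on constraints: max service T ≥ 492 °C; σ_y ≥ 283 MPa. Survivors: alloy U, alloy Z.
Putting every candidate on a common basis:
  alloy U: E = 205.5 GPa, ρ = 7808 kg/m³
  alloy Z: E = 448.5 GPa, ρ = 3180 kg/m³
  alloy Z: M = 6.66×10⁻³
  alloy U: M = 1.84×10⁻³
Highest index: alloy Z.

alloy Z, M = 6.66×10⁻³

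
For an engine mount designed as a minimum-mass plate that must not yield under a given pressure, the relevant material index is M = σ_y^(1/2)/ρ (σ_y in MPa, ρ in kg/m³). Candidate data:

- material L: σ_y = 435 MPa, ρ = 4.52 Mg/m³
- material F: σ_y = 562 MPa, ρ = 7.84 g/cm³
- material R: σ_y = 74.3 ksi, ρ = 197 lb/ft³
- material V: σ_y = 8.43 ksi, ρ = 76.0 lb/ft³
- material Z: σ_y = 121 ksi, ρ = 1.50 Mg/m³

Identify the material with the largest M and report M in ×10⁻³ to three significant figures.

After converting to SI:
  material L: σ_y = 435.0 MPa, ρ = 4520 kg/m³
  material F: σ_y = 562.0 MPa, ρ = 7840 kg/m³
  material R: σ_y = 512.3 MPa, ρ = 3156 kg/m³
  material V: σ_y = 58.12 MPa, ρ = 1217 kg/m³
  material Z: σ_y = 834.3 MPa, ρ = 1500 kg/m³
  material Z: M = 19.3×10⁻³
  material R: M = 7.17×10⁻³
  material V: M = 6.26×10⁻³
  material L: M = 4.61×10⁻³
  material F: M = 3.02×10⁻³
Material Z ranks first.

material Z, M = 19.3×10⁻³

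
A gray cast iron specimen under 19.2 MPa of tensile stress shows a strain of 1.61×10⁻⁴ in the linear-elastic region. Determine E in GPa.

119 GPa

E = σ/ε = 19.2 MPa / 1.61×10⁻⁴ = 119300 MPa = 119 GPa.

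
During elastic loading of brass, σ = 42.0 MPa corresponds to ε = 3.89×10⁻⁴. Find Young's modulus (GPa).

E = σ/ε = 42.0 MPa / 3.89×10⁻⁴ = 108000 MPa = 108 GPa.

108 GPa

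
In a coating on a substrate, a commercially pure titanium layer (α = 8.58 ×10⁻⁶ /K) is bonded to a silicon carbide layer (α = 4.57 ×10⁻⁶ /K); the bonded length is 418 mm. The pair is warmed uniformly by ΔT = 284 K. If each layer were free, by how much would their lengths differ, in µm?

476 µm

Δα = |8.58 − 4.57|×10⁻⁶/K = 4.01×10⁻⁶/K.
ΔL_mismatch = Δα·L·ΔT = 4.01×10⁻⁶ × 418.0 mm × 284.0 K = 476 µm.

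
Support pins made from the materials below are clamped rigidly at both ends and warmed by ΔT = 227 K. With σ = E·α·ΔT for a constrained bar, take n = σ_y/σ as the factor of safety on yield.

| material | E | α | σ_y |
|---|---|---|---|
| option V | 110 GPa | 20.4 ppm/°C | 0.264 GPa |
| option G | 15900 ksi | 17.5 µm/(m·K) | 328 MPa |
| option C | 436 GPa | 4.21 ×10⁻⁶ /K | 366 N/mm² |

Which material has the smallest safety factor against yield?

option V

With everything in SI (GPa, ×10⁻⁶/K, MPa):
  option V: E = 110.0, α = 20.4, σ_y = 264.0 → σ = 509 MPa, n = 0.518
  option G: E = 109.6, α = 17.5, σ_y = 328.0 → σ = 435 MPa, n = 0.753
  option C: E = 436.0, α = 4.21, σ_y = 366.0 → σ = 417 MPa, n = 0.878
Option V has the lowest safety factor, n = 0.518.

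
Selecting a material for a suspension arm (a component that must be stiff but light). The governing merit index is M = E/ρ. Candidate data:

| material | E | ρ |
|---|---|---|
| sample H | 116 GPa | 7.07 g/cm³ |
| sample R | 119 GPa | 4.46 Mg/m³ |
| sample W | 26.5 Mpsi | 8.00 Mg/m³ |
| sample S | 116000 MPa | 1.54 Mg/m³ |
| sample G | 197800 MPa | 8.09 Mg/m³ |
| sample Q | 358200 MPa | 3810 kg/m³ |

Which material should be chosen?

sample Q

Convert each candidate to consistent units, then evaluate M:
  sample H: E = 116.0 GPa, ρ = 7070 kg/m³
  sample R: E = 119.0 GPa, ρ = 4460 kg/m³
  sample W: E = 182.7 GPa, ρ = 8000 kg/m³
  sample S: E = 116.0 GPa, ρ = 1540 kg/m³
  sample G: E = 197.8 GPa, ρ = 8090 kg/m³
  sample Q: E = 358.2 GPa, ρ = 3810 kg/m³
  sample Q: M = 94.0 MN·m/kg
  sample S: M = 75.3 MN·m/kg
  sample R: M = 26.7 MN·m/kg
  sample G: M = 24.4 MN·m/kg
  sample W: M = 22.8 MN·m/kg
  sample H: M = 16.4 MN·m/kg
Sample Q has the largest M.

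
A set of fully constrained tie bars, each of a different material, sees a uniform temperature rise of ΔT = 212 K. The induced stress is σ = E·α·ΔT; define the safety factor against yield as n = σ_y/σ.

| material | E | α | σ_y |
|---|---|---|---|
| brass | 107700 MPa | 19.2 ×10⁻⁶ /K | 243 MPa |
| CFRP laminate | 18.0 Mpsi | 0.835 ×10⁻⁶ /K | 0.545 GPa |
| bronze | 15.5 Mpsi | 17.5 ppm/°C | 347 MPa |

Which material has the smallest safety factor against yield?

In consistent units (E in GPa, α in ×10⁻⁶/K, σ_y in MPa):
  brass: E = 107.7, α = 19.2, σ_y = 243.0 → σ = 438 MPa, n = 0.554
  CFRP laminate: E = 124.1, α = 0.835, σ_y = 545.0 → σ = 22.0 MPa, n = 24.8
  bronze: E = 106.9, α = 17.5, σ_y = 347.0 → σ = 396 MPa, n = 0.875
Brass has the lowest safety factor, n = 0.554.

brass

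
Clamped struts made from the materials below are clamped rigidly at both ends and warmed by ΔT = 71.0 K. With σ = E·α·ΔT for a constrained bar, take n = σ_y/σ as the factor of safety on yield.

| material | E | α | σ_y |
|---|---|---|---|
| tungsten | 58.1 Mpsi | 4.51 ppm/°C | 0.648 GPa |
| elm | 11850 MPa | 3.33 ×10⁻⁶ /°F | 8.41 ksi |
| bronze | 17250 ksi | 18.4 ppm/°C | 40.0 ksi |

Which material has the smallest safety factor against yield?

Converting E to GPa, α to ×10⁻⁶/K, σ_y to MPa, then σ and n for each:
  tungsten: E = 400.6, α = 4.51, σ_y = 648.0 → σ = 128 MPa, n = 5.05
  elm: E = 11.85, α = 5.99, σ_y = 57.98 → σ = 5.04 MPa, n = 11.5
  bronze: E = 118.9, α = 18.4, σ_y = 275.8 → σ = 155 MPa, n = 1.77
The minimum is bronze at n = 1.77.

bronze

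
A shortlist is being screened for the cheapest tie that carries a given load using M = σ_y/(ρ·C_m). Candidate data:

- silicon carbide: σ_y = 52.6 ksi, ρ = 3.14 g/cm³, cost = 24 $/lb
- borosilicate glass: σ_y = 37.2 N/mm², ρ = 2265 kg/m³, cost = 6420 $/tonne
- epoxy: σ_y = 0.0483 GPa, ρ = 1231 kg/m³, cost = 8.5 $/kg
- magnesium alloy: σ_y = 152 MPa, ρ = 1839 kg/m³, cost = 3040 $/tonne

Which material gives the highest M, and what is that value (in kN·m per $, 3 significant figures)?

After converting to SI:
  silicon carbide: σ_y = 362.7 MPa, ρ = 3140 kg/m³, cost = 52.91 $/kg
  borosilicate glass: σ_y = 37.20 MPa, ρ = 2265 kg/m³, cost = 6.420 $/kg
  epoxy: σ_y = 48.30 MPa, ρ = 1231 kg/m³, cost = 8.500 $/kg
  magnesium alloy: σ_y = 152.0 MPa, ρ = 1839 kg/m³, cost = 3.040 $/kg
  magnesium alloy: M = 27.2 kN·m per $
  epoxy: M = 4.62 kN·m per $
  borosilicate glass: M = 2.56 kN·m per $
  silicon carbide: M = 2.18 kN·m per $
The maximum is for magnesium alloy.

magnesium alloy, M = 27.2 kN·m per $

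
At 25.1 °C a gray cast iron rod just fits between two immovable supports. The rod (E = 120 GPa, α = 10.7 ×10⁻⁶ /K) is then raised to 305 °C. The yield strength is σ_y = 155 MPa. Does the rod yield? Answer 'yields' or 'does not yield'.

yields

ΔT = 279.9 K. Constrained thermal stress σ = E·α·ΔT = 120.0×10³ MPa × 10.7×10⁻⁶ × 279.9 = 359 MPa (compressive).
Compare to σ_y = 155 MPa: σ ≥ σ_y, so it yields.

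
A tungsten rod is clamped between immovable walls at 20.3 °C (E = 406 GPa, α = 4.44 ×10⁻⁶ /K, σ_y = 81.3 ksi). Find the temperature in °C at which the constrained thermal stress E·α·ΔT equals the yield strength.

σ_y = 81.3 ksi = 560.5 MPa.
E·α·ΔT = 560.5 MPa ⇒ ΔT = 560.5 / (406.0×10³ × 4.44×10⁻⁶) = 311.0 K.
T = 20.3 + 311.0 = 331.3 °C.

331 °C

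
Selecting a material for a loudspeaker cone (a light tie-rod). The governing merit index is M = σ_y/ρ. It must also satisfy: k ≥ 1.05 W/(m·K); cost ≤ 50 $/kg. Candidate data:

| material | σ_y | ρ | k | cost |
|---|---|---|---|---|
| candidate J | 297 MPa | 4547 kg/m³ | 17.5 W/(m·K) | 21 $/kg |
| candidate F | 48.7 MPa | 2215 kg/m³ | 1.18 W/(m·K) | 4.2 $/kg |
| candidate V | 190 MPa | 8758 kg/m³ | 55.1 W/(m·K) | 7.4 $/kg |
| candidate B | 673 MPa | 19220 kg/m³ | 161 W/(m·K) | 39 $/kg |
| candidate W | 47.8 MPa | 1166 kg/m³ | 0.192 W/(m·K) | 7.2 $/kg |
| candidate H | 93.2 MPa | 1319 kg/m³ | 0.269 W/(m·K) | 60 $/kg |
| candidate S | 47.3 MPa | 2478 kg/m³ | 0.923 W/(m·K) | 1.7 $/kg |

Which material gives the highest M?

Screen on constraints: k ≥ 1.05 W/(m·K); cost ≤ 50 $/kg. Survivors: candidate J, candidate F, candidate V, candidate B.
Per-candidate index values:
  candidate J: M = 65.3 kN·m/kg
  candidate B: M = 35.0 kN·m/kg
  candidate F: M = 22.0 kN·m/kg
  candidate V: M = 21.7 kN·m/kg
Highest index: candidate J.

candidate J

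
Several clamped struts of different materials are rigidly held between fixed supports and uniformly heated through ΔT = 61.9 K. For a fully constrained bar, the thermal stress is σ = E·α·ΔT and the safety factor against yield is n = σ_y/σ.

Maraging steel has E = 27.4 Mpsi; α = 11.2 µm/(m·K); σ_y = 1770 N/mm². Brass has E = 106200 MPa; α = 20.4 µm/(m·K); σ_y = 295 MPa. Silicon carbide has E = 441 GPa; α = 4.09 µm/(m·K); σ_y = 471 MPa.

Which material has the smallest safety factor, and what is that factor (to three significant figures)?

brass, n = 2.20

In consistent units (E in GPa, α in ×10⁻⁶/K, σ_y in MPa):
  maraging steel: E = 188.9, α = 11.2, σ_y = 1770 → σ = 131 MPa, n = 13.5
  brass: E = 106.2, α = 20.4, σ_y = 295.0 → σ = 134 MPa, n = 2.20
  silicon carbide: E = 441.0, α = 4.09, σ_y = 471.0 → σ = 112 MPa, n = 4.22
Smallest n: brass with n = 2.20.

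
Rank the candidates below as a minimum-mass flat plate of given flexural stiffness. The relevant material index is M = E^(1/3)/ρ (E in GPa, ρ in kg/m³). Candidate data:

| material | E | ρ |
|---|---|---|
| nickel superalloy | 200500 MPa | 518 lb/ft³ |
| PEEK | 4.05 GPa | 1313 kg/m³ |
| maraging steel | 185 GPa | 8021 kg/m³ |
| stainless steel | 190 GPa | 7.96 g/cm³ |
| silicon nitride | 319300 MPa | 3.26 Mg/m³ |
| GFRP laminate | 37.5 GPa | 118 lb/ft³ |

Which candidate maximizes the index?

silicon nitride

Convert each candidate to consistent units, then evaluate M:
  nickel superalloy: E = 200.5 GPa, ρ = 8298 kg/m³
  PEEK: E = 4.050 GPa, ρ = 1313 kg/m³
  maraging steel: E = 185.0 GPa, ρ = 8021 kg/m³
  stainless steel: E = 190.0 GPa, ρ = 7960 kg/m³
  silicon nitride: E = 319.3 GPa, ρ = 3260 kg/m³
  GFRP laminate: E = 37.50 GPa, ρ = 1890 kg/m³
  silicon nitride: M = 2.10×10⁻³
  GFRP laminate: M = 1.77×10⁻³
  PEEK: M = 1.21×10⁻³
  stainless steel: M = 0.722×10⁻³
  maraging steel: M = 0.710×10⁻³
  nickel superalloy: M = 0.705×10⁻³
Silicon nitride ranks first.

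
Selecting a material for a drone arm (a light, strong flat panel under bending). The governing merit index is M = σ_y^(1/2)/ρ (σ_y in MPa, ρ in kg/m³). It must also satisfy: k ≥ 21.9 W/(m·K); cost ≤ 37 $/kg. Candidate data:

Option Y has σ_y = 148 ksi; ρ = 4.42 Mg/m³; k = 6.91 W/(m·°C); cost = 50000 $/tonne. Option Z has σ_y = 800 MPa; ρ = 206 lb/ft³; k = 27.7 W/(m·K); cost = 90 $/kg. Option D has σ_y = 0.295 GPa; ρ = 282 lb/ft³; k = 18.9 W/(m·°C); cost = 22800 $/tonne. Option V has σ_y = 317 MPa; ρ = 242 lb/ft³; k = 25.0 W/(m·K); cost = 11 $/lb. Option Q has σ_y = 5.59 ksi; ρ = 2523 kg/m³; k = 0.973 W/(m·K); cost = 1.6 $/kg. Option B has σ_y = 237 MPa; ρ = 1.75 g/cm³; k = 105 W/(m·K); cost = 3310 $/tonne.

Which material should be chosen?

option B

Screen on constraints: k ≥ 21.9 W/(m·K); cost ≤ 37 $/kg. Survivors: option V, option B.
Putting every candidate on a common basis:
  option V: σ_y = 317.0 MPa, ρ = 3876 kg/m³
  option B: σ_y = 237.0 MPa, ρ = 1750 kg/m³
  option B: M = 8.80×10⁻³
  option V: M = 4.59×10⁻³
The maximum is for option B.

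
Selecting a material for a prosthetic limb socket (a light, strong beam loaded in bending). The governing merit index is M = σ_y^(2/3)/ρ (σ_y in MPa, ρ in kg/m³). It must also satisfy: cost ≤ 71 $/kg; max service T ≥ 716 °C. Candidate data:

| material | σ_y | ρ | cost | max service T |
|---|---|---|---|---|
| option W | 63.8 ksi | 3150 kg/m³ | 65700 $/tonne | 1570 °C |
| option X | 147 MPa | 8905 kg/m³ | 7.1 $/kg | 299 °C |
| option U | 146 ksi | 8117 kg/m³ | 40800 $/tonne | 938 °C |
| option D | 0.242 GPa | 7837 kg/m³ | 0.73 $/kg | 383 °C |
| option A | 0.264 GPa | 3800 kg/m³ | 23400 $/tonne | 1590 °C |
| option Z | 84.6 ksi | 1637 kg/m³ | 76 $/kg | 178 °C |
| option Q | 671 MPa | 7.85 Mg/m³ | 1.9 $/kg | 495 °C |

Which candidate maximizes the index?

option W

Screen on constraints: cost ≤ 71 $/kg; max service T ≥ 716 °C. Survivors: option W, option U, option A.
After converting to SI:
  option W: σ_y = 439.9 MPa, ρ = 3150 kg/m³
  option U: σ_y = 1007 MPa, ρ = 8117 kg/m³
  option A: σ_y = 264.0 MPa, ρ = 3800 kg/m³
  option W: M = 18.4×10⁻³
  option U: M = 12.4×10⁻³
  option A: M = 10.8×10⁻³
Option W ranks first.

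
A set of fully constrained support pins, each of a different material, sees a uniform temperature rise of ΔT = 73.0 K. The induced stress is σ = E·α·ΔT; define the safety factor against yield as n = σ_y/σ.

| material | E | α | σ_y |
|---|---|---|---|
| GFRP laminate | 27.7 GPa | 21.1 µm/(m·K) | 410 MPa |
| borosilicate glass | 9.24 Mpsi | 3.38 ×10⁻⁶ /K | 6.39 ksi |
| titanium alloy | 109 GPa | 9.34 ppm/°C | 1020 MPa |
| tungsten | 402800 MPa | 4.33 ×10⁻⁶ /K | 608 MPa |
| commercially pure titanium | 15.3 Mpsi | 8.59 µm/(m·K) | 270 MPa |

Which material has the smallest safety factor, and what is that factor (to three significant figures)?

borosilicate glass, n = 2.80

Per material, after unit conversion:
  GFRP laminate: E = 27.70, α = 21.1, σ_y = 410.0 → σ = 42.7 MPa, n = 9.61
  borosilicate glass: E = 63.71, α = 3.38, σ_y = 44.06 → σ = 15.7 MPa, n = 2.80
  titanium alloy: E = 109.0, α = 9.34, σ_y = 1020 → σ = 74.3 MPa, n = 13.7
  tungsten: E = 402.8, α = 4.33, σ_y = 608.0 → σ = 127 MPa, n = 4.78
  commercially pure titanium: E = 105.5, α = 8.59, σ_y = 270.0 → σ = 66.1 MPa, n = 4.08
Smallest n: borosilicate glass with n = 2.80.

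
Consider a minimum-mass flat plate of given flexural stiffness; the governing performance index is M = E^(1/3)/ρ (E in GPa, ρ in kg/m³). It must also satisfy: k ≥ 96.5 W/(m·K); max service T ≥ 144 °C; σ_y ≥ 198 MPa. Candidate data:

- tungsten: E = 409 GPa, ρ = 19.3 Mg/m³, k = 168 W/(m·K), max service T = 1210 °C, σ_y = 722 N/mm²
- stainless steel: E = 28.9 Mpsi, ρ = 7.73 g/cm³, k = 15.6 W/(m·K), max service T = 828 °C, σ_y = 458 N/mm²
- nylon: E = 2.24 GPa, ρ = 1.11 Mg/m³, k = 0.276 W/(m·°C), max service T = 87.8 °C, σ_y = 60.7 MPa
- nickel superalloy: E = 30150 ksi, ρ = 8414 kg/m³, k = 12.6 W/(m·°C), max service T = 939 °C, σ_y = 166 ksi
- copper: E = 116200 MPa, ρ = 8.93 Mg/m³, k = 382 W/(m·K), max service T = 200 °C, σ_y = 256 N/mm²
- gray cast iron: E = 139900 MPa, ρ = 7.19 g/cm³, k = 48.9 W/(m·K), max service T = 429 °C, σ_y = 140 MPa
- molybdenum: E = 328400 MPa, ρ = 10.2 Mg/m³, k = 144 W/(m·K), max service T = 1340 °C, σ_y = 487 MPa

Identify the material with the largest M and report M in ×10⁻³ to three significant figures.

Screen on constraints: k ≥ 96.5 W/(m·K); max service T ≥ 144 °C; σ_y ≥ 198 MPa. Survivors: tungsten, copper, molybdenum.
Normalizing units and computing the index:
  tungsten: E = 409.0 GPa, ρ = 19300 kg/m³
  copper: E = 116.2 GPa, ρ = 8930 kg/m³
  molybdenum: E = 328.4 GPa, ρ = 10200 kg/m³
  molybdenum: M = 0.676×10⁻³
  copper: M = 0.546×10⁻³
  tungsten: M = 0.385×10⁻³
Molybdenum ranks first.

molybdenum, M = 0.676×10⁻³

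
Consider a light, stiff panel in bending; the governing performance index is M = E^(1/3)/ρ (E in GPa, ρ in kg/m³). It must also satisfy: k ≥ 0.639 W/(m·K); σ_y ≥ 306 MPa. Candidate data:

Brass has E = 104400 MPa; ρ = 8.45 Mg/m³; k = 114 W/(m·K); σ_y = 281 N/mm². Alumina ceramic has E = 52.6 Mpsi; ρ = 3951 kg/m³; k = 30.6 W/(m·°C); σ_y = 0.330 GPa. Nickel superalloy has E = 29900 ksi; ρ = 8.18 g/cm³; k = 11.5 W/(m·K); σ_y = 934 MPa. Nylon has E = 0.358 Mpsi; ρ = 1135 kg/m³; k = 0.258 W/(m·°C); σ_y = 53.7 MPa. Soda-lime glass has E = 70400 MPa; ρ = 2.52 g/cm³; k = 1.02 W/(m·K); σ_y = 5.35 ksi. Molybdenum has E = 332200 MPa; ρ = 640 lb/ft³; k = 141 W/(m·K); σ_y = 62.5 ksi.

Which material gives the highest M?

Screen on constraints: k ≥ 0.639 W/(m·K); σ_y ≥ 306 MPa. Survivors: alumina ceramic, nickel superalloy, molybdenum.
After converting to SI:
  alumina ceramic: E = 362.7 GPa, ρ = 3951 kg/m³
  nickel superalloy: E = 206.2 GPa, ρ = 8180 kg/m³
  molybdenum: E = 332.2 GPa, ρ = 10250 kg/m³
  alumina ceramic: M = 1.80×10⁻³
  nickel superalloy: M = 0.722×10⁻³
  molybdenum: M = 0.676×10⁻³
Alumina ceramic ranks first.

alumina ceramic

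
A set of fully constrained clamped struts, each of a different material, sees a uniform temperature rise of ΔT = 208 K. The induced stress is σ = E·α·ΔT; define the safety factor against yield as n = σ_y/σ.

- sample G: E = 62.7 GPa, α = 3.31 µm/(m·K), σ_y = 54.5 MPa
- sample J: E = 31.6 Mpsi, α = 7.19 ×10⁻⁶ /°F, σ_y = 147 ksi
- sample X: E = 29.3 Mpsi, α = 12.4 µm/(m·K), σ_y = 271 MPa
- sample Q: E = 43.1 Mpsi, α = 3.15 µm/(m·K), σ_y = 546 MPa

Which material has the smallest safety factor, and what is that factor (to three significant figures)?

sample X, n = 0.520

With everything in SI (GPa, ×10⁻⁶/K, MPa):
  sample G: E = 62.70, α = 3.31, σ_y = 54.50 → σ = 43.2 MPa, n = 1.26
  sample J: E = 217.9, α = 12.9, σ_y = 1014 → σ = 587 MPa, n = 1.73
  sample X: E = 202.0, α = 12.4, σ_y = 271.0 → σ = 521 MPa, n = 0.520
  sample Q: E = 297.2, α = 3.15, σ_y = 546.0 → σ = 195 MPa, n = 2.80
The minimum is sample X at n = 0.520.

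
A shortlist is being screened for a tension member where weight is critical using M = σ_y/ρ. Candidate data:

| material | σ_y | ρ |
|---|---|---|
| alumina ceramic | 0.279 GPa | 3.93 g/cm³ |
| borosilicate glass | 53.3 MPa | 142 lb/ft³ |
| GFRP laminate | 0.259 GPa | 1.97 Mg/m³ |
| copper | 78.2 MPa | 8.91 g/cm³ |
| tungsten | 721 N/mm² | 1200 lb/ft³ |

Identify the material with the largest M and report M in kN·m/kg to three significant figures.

Putting every candidate on a common basis:
  alumina ceramic: σ_y = 279.0 MPa, ρ = 3930 kg/m³
  borosilicate glass: σ_y = 53.30 MPa, ρ = 2275 kg/m³
  GFRP laminate: σ_y = 259.0 MPa, ρ = 1970 kg/m³
  copper: σ_y = 78.20 MPa, ρ = 8910 kg/m³
  tungsten: σ_y = 721.0 MPa, ρ = 19220 kg/m³
  GFRP laminate: M = 131 kN·m/kg
  alumina ceramic: M = 71.0 kN·m/kg
  tungsten: M = 37.5 kN·m/kg
  borosilicate glass: M = 23.4 kN·m/kg
  copper: M = 8.78 kN·m/kg
Highest index: GFRP laminate.

GFRP laminate, M = 131 kN·m/kg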